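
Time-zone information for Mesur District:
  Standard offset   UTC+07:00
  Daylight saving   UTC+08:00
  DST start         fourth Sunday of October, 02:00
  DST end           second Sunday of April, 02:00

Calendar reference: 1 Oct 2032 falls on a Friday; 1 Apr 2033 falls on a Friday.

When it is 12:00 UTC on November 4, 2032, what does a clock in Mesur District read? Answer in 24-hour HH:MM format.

20:00

1 October 2032 is a Friday, so the first Sunday is October 3 and the fourth is October 24.
1 April 2033 is a Friday, so the first Sunday is April 3 and the second is April 10.
At the standard offset (UTC+07:00), 12:00 UTC + 7h = 19:00 Mesur District standard time.
The standard-time date in Mesur District, November 4, 2032, falls between 24 October 2032 and 10 April 2033, so daylight saving is in effect and Mesur District is at UTC+08:00.
12:00 UTC + 8h = 20:00 local.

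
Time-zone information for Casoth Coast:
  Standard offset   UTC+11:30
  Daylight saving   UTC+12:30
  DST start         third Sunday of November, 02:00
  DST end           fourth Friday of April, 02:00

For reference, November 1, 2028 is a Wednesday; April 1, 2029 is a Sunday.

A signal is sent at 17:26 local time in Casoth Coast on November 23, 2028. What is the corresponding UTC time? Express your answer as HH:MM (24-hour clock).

1 November 2028 is a Wednesday, so the first Sunday is November 5 and the third is November 19.
1 April 2029 is a Sunday, so the first Friday is April 6 and the fourth is April 27.
Daylight saving runs 19 November 2028 – 27 April 2029; November 23, 2028 is inside that window, so Casoth Coast is at UTC+12:30.
17:26 local − 12h30m = 04:56 UTC.

04:56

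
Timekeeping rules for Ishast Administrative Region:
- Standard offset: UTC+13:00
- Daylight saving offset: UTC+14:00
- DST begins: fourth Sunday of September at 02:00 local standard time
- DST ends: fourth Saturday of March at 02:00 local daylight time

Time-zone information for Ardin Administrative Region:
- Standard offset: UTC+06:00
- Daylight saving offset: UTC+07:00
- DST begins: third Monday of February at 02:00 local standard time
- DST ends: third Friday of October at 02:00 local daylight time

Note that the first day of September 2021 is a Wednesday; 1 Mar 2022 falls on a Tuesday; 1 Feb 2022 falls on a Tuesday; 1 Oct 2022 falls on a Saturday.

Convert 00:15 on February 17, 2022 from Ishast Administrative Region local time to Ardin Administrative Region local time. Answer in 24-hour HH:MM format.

16:15

1 September 2021 is a Wednesday, so the first Sunday is September 5 and the fourth is September 26.
1 March 2022 is a Tuesday, so the first Saturday is March 5 and the fourth is March 26.
February 17, 2022 falls between 26 September 2021 and 26 March 2022, so daylight saving is in effect and Ishast Administrative Region is at UTC+14:00.
00:15 Ishast Administrative Region − 14h = 10:15 UTC (rolling into the previous day, 16 February 2022).
1 February 2022 is a Tuesday, so the first Monday is February 7 and the third is February 21.
1 October 2022 is a Saturday, so the first Friday is October 7 and the third is October 21.
At the standard offset (UTC+06:00), 10:15 UTC + 6h = 16:15 Ardin Administrative Region standard time.
The standard-time date in Ardin Administrative Region, February 16, 2022, is outside the daylight-saving period (21 February – 21 October), so Ardin Administrative Region is on standard time, UTC+06:00.
10:15 UTC + 6h = 16:15 Ardin Administrative Region.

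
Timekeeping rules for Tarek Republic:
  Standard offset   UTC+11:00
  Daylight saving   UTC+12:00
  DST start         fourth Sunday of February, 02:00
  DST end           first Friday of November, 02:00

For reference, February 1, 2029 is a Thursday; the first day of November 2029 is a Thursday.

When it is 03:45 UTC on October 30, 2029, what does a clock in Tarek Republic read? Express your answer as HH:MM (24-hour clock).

1 February 2029 is a Thursday, so the first Sunday is February 4 and the fourth is February 25.
1 November 2029 is a Thursday, so the first Friday is November 2.
At the standard offset (UTC+11:00), 03:45 UTC + 11h = 14:45 Tarek Republic standard time.
The standard-time date in Tarek Republic, October 30, 2029, lies within the daylight-saving period (25 February – 2 November), so Tarek Republic is on daylight time, UTC+12:00.
03:45 UTC + 12h = 15:45 local.

15:45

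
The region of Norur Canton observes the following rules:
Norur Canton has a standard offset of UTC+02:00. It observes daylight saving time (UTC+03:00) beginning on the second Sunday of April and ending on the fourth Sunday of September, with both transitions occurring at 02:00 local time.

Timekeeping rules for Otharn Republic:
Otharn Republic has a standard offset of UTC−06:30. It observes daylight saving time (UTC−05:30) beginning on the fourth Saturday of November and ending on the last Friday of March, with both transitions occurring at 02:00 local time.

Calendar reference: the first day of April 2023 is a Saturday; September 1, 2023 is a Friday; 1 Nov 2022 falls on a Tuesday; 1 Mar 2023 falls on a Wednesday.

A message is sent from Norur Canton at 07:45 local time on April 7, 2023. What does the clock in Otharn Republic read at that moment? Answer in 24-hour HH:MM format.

1 April 2023 is a Saturday, so the first Sunday is April 2 and the second is April 9.
1 September 2023 is a Friday, so the first Sunday is September 3 and the fourth is September 24.
April 7, 2023 does not fall between 9 April and 24 September, so daylight saving is not in effect and Norur Canton is at UTC+02:00.
07:45 Norur Canton − 2h = 05:45 UTC.
1 November 2022 is a Tuesday, so the first Saturday is November 5 and the fourth is November 26.
1 March 2023 is a Wednesday, so Fridays fall on 3, 10, 17, 24, 31; the last is March 31.
At the standard offset (UTC−06:30), 05:45 UTC − 6h30m = 23:15 Otharn Republic standard time (rolling into the previous day, 6 April 2023).
Daylight saving runs 26 November 2022 – 31 March 2023; the standard-time date in Otharn Republic, April 6, 2023, is outside that window, so Otharn Republic is on standard time at UTC−06:30.
05:45 UTC − 6h30m = 23:15 Otharn Republic (rolling into the previous day, 6 April 2023).

23:15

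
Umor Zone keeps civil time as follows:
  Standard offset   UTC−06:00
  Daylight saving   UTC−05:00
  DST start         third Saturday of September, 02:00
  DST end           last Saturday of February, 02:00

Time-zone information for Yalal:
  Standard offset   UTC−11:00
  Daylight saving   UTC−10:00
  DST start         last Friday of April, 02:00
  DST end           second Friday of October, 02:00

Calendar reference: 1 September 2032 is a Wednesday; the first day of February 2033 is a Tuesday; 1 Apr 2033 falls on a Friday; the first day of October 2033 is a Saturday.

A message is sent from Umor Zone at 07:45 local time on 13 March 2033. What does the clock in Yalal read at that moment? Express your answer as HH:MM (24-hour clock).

02:45

1 September 2032 is a Wednesday, so the first Saturday is September 4 and the third is September 18.
1 February 2033 is a Tuesday, so Saturdays fall on 5, 12, 19, 26; the last is February 26.
13 March 2033 is outside the daylight-saving period (18 September 2032 – 26 February 2033), so Umor Zone is on standard time, UTC−06:00.
07:45 Umor Zone + 6h = 13:45 UTC.
1 April 2033 is a Friday, so Fridays fall on 1, 8, 15, 22, 29; the last is April 29.
1 October 2033 is a Saturday, so the first Friday is October 7 and the second is October 14.
At the standard offset (UTC−11:00), 13:45 UTC − 11h = 02:45 Yalal standard time.
The standard-time date in Yalal, 13 March 2033, is outside the daylight-saving period (29 April – 14 October), so Yalal is on standard time, UTC−11:00.
13:45 UTC − 11h = 02:45 Yalal.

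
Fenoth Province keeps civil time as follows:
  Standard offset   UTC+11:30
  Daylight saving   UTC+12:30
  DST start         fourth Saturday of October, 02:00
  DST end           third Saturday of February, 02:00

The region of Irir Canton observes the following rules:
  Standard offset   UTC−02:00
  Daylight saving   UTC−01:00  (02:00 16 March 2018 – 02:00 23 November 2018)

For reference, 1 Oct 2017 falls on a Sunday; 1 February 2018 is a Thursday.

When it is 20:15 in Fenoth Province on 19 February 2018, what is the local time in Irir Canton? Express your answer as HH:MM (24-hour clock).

1 October 2017 is a Sunday, so the first Saturday is October 7 and the fourth is October 28.
1 February 2018 is a Thursday, so the first Saturday is February 3 and the third is February 17.
19 February 2018 does not fall between 28 October 2017 and 17 February 2018, so daylight saving is not in effect and Fenoth Province is at UTC+11:30.
20:15 Fenoth Province − 11h30m = 08:45 UTC.
At the standard offset (UTC−02:00), 08:45 UTC − 2h = 06:45 Irir Canton standard time.
Daylight saving runs 16 March – 23 November; the standard-time date in Irir Canton, 19 February 2018, is outside that window, so Irir Canton is on standard time at UTC−02:00.
08:45 UTC − 2h = 06:45 Irir Canton.

06:45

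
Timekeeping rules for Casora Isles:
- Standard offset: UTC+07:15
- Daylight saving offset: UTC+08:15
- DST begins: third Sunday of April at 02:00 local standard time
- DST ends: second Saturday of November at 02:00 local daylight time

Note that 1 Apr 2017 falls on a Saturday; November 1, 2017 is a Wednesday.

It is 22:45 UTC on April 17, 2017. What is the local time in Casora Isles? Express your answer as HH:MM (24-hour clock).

07:00

1 April 2017 is a Saturday, so the first Sunday is April 2 and the third is April 16.
1 November 2017 is a Wednesday, so the first Saturday is November 4 and the second is November 11.
At the standard offset (UTC+07:15), 22:45 UTC + 7h15m = 06:00 Casora Isles standard time (rolling into the next day, 18 April 2017).
The standard-time date in Casora Isles, April 18, 2017, falls between 16 April and 11 November, so daylight saving is in effect and Casora Isles is at UTC+08:15.
22:45 UTC + 8h15m = 07:00 local (rolling into the next day, 18 April 2017).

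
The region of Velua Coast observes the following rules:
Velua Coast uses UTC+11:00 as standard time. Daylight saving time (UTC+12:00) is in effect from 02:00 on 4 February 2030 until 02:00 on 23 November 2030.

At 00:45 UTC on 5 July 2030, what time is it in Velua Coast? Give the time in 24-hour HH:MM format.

At the standard offset (UTC+11:00), 00:45 UTC + 11h = 11:45 Velua Coast standard time.
Daylight saving runs 4 February – 23 November; the standard-time date in Velua Coast, 5 July 2030, is inside that window, so Velua Coast is at UTC+12:00.
00:45 UTC + 12h = 12:45 local.

12:45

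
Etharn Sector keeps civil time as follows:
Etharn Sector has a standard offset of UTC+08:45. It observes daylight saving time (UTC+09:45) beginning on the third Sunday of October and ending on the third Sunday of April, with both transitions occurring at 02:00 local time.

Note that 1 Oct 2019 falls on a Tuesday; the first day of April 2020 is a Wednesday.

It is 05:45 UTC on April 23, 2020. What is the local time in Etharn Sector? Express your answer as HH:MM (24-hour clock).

1 October 2019 is a Tuesday, so the first Sunday is October 6 and the third is October 20.
1 April 2020 is a Wednesday, so the first Sunday is April 5 and the third is April 19.
At the standard offset (UTC+08:45), 05:45 UTC + 8h45m = 14:30 Etharn Sector standard time.
The standard-time date in Etharn Sector, April 23, 2020, does not fall between 20 October 2019 and 19 April 2020, so daylight saving is not in effect and Etharn Sector is at UTC+08:45.
05:45 UTC + 8h45m = 14:30 local.

14:30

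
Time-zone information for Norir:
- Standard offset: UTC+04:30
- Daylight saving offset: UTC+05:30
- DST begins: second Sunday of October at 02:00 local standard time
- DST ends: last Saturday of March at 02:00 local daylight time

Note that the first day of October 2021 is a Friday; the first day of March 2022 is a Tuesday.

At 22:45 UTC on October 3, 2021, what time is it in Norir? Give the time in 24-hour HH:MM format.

1 October 2021 is a Friday, so the first Sunday is October 3 and the second is October 10.
1 March 2022 is a Tuesday, so Saturdays fall on 5, 12, 19, 26; the last is March 26.
At the standard offset (UTC+04:30), 22:45 UTC + 4h30m = 03:15 Norir standard time (rolling into the next day, 4 October 2021).
Daylight saving runs 10 October 2021 – 26 March 2022; the standard-time date in Norir, October 4, 2021, is outside that window, so Norir is on standard time at UTC+04:30.
22:45 UTC + 4h30m = 03:15 local (rolling into the next day, 4 October 2021).

03:15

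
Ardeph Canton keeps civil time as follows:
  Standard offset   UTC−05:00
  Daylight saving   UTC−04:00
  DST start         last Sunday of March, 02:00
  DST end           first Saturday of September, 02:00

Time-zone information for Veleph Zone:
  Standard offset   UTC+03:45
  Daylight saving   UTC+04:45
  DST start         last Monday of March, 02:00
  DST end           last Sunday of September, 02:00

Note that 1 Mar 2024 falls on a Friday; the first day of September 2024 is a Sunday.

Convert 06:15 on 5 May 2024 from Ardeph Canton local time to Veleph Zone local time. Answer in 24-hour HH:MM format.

1 March 2024 is a Friday, so Sundays fall on 3, 10, 17, 24, 31; the last is March 31.
1 September 2024 is a Sunday, so the first Saturday is September 7.
Daylight saving runs 31 March – 7 September; 5 May 2024 is inside that window, so Ardeph Canton is at UTC−04:00.
06:15 Ardeph Canton + 4h = 10:15 UTC.
1 March 2024 is a Friday, so Mondays fall on 4, 11, 18, 25; the last is March 25.
1 September 2024 is a Sunday, so Sundays fall on 1, 8, 15, 22, 29; the last is September 29.
At the standard offset (UTC+03:45), 10:15 UTC + 3h45m = 14:00 Veleph Zone standard time.
Daylight saving runs 25 March – 29 September; the standard-time date in Veleph Zone, 5 May 2024, is inside that window, so Veleph Zone is at UTC+04:45.
10:15 UTC + 4h45m = 15:00 Veleph Zone.

15:00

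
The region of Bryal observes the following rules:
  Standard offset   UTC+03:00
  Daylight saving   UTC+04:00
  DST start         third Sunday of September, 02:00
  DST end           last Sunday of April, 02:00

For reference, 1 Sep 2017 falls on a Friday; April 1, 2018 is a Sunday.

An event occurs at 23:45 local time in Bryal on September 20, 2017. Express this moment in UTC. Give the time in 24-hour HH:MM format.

1 September 2017 is a Friday, so the first Sunday is September 3 and the third is September 17.
1 April 2018 is a Sunday, so Sundays fall on 1, 8, 15, 22, 29; the last is April 29.
September 20, 2017 lies within the daylight-saving period (17 September 2017 – 29 April 2018), so Bryal is on daylight time, UTC+04:00.
23:45 local − 4h = 19:45 UTC.

19:45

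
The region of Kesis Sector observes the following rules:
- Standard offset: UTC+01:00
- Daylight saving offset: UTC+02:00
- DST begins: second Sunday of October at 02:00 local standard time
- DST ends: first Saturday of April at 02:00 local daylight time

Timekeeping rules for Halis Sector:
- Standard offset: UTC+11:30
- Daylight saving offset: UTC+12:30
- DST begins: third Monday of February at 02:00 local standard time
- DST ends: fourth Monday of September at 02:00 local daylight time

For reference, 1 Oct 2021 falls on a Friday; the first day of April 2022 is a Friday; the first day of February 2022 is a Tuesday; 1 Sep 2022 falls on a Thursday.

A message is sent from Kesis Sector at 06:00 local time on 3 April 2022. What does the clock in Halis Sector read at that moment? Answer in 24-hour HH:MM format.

17:30

1 October 2021 is a Friday, so the first Sunday is October 3 and the second is October 10.
1 April 2022 is a Friday, so the first Saturday is April 2.
3 April 2022 is outside the daylight-saving period (10 October 2021 – 2 April 2022), so Kesis Sector is on standard time, UTC+01:00.
06:00 Kesis Sector − 1h = 05:00 UTC.
1 February 2022 is a Tuesday, so the first Monday is February 7 and the third is February 21.
1 September 2022 is a Thursday, so the first Monday is September 5 and the fourth is September 26.
At the standard offset (UTC+11:30), 05:00 UTC + 11h30m = 16:30 Halis Sector standard time.
The standard-time date in Halis Sector, 3 April 2022, falls between 21 February and 26 September, so daylight saving is in effect and Halis Sector is at UTC+12:30.
05:00 UTC + 12h30m = 17:30 Halis Sector.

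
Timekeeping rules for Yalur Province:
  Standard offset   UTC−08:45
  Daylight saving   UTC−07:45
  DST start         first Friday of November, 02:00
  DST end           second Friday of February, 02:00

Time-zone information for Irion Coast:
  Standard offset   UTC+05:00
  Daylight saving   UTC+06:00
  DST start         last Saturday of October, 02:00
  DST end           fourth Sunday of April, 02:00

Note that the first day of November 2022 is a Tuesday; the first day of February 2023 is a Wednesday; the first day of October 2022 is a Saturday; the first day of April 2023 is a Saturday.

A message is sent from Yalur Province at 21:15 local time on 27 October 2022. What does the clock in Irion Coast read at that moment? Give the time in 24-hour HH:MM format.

1 November 2022 is a Tuesday, so the first Friday is November 4.
1 February 2023 is a Wednesday, so the first Friday is February 3 and the second is February 10.
Daylight saving runs 4 November 2022 – 10 February 2023; 27 October 2022 is outside that window, so Yalur Province is on standard time at UTC−08:45.
21:15 Yalur Province + 8h45m = 06:00 UTC (rolling into the next day, 28 October 2022).
1 October 2022 is a Saturday, so Saturdays fall on 1, 8, 15, 22, 29; the last is October 29.
1 April 2023 is a Saturday, so the first Sunday is April 2 and the fourth is April 23.
At the standard offset (UTC+05:00), 06:00 UTC + 5h = 11:00 Irion Coast standard time.
Daylight saving runs 29 October 2022 – 23 April 2023; the standard-time date in Irion Coast, 28 October 2022, is outside that window, so Irion Coast is on standard time at UTC+05:00.
06:00 UTC + 5h = 11:00 Irion Coast.

11:00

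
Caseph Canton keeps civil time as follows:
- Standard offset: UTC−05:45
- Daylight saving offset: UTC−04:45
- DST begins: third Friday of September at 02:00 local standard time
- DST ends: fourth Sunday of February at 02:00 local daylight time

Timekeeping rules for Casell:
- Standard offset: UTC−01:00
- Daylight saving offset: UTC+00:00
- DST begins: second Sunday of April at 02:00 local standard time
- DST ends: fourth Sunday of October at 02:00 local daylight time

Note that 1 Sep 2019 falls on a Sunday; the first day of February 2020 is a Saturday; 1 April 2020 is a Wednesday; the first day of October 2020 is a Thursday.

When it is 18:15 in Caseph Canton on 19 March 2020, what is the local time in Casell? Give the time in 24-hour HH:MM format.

1 September 2019 is a Sunday, so the first Friday is September 6 and the third is September 20.
1 February 2020 is a Saturday, so the first Sunday is February 2 and the fourth is February 23.
19 March 2020 does not fall between 20 September 2019 and 23 February 2020, so daylight saving is not in effect and Caseph Canton is at UTC−05:45.
18:15 Caseph Canton + 5h45m = 00:00 UTC (rolling into the next day, 20 March 2020).
1 April 2020 is a Wednesday, so the first Sunday is April 5 and the second is April 12.
1 October 2020 is a Thursday, so the first Sunday is October 4 and the fourth is October 25.
At the standard offset (UTC−01:00), 00:00 UTC − 1h = 23:00 Casell standard time (rolling into the previous day, 19 March 2020).
The standard-time date in Casell, 19 March 2020, is outside the daylight-saving period (12 April – 25 October), so Casell is on standard time, UTC−01:00.
00:00 UTC − 1h = 23:00 Casell (rolling into the previous day, 19 March 2020).

23:00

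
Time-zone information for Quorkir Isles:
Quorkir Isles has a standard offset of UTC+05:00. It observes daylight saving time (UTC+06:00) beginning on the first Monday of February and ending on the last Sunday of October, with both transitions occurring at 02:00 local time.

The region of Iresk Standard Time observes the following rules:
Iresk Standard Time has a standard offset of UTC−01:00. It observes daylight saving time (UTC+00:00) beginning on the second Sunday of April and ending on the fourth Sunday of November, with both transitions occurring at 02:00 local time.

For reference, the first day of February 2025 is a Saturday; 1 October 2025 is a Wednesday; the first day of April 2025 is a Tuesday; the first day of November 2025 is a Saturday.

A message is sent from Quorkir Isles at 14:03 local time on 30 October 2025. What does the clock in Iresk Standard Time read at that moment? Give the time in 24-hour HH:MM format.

09:03

1 February 2025 is a Saturday, so the first Monday is February 3.
1 October 2025 is a Wednesday, so Sundays fall on 5, 12, 19, 26; the last is October 26.
30 October 2025 is outside the daylight-saving period (3 February – 26 October), so Quorkir Isles is on standard time, UTC+05:00.
14:03 Quorkir Isles − 5h = 09:03 UTC.
1 April 2025 is a Tuesday, so the first Sunday is April 6 and the second is April 13.
1 November 2025 is a Saturday, so the first Sunday is November 2 and the fourth is November 23.
At the standard offset (UTC−01:00), 09:03 UTC − 1h = 08:03 Iresk Standard Time standard time.
The standard-time date in Iresk Standard Time, 30 October 2025, lies within the daylight-saving period (13 April – 23 November), so Iresk Standard Time is on daylight time, UTC+00:00.
09:03 UTC + 0h = 09:03 Iresk Standard Time.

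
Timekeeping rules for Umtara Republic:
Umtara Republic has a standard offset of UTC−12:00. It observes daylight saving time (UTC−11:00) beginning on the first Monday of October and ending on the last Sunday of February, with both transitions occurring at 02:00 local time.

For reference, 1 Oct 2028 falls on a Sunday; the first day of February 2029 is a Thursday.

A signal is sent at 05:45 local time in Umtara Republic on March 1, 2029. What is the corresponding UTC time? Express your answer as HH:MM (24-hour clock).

17:45

1 October 2028 is a Sunday, so the first Monday is October 2.
1 February 2029 is a Thursday, so Sundays fall on 4, 11, 18, 25; the last is February 25.
March 1, 2029 is outside the daylight-saving period (2 October 2028 – 25 February 2029), so Umtara Republic is on standard time, UTC−12:00.
05:45 local + 12h = 17:45 UTC.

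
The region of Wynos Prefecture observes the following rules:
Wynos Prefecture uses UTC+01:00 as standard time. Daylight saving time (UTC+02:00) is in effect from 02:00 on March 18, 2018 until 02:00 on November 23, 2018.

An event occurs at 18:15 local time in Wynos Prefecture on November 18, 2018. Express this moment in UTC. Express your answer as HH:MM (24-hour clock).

16:15

Daylight saving runs 18 March – 23 November; November 18, 2018 is inside that window, so Wynos Prefecture is at UTC+02:00.
18:15 local − 2h = 16:15 UTC.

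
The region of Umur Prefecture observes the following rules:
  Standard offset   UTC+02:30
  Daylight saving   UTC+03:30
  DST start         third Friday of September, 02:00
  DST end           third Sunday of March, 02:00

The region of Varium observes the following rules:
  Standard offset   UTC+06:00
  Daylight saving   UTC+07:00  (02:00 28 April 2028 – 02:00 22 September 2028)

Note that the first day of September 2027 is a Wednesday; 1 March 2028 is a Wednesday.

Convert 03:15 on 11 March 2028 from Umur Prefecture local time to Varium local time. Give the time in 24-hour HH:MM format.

1 September 2027 is a Wednesday, so the first Friday is September 3 and the third is September 17.
1 March 2028 is a Wednesday, so the first Sunday is March 5 and the third is March 19.
Daylight saving runs 17 September 2027 – 19 March 2028; 11 March 2028 is inside that window, so Umur Prefecture is at UTC+03:30.
03:15 Umur Prefecture − 3h30m = 23:45 UTC (rolling into the previous day, 10 March 2028).
At the standard offset (UTC+06:00), 23:45 UTC + 6h = 05:45 Varium standard time (rolling into the next day, 11 March 2028).
Daylight saving runs 28 April – 22 September; the standard-time date in Varium, 11 March 2028, is outside that window, so Varium is on standard time at UTC+06:00.
23:45 UTC + 6h = 05:45 Varium (rolling into the next day, 11 March 2028).

05:45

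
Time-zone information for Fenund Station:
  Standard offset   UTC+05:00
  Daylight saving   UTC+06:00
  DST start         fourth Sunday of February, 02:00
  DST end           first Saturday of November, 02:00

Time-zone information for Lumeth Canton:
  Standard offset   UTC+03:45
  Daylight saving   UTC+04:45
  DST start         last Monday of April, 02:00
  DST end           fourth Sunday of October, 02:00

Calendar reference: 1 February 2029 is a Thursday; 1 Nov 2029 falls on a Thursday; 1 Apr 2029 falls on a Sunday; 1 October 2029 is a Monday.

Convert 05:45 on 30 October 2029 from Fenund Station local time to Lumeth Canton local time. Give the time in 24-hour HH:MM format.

03:30

1 February 2029 is a Thursday, so the first Sunday is February 4 and the fourth is February 25.
1 November 2029 is a Thursday, so the first Saturday is November 3.
30 October 2029 falls between 25 February and 3 November, so daylight saving is in effect and Fenund Station is at UTC+06:00.
05:45 Fenund Station − 6h = 23:45 UTC (rolling into the previous day, 29 October 2029).
1 April 2029 is a Sunday, so Mondays fall on 2, 9, 16, 23, 30; the last is April 30.
1 October 2029 is a Monday, so the first Sunday is October 7 and the fourth is October 28.
At the standard offset (UTC+03:45), 23:45 UTC + 3h45m = 03:30 Lumeth Canton standard time (rolling into the next day, 30 October 2029).
Daylight saving runs 30 April – 28 October; the standard-time date in Lumeth Canton, 30 October 2029, is outside that window, so Lumeth Canton is on standard time at UTC+03:45.
23:45 UTC + 3h45m = 03:30 Lumeth Canton (rolling into the next day, 30 October 2029).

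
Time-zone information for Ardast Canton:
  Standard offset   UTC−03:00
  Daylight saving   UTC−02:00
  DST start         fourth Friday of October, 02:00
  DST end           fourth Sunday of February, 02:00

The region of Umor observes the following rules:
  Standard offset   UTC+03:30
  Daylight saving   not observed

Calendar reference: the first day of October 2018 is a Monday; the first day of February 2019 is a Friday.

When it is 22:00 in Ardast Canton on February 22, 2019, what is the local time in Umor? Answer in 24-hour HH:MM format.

03:30

1 October 2018 is a Monday, so the first Friday is October 5 and the fourth is October 26.
1 February 2019 is a Friday, so the first Sunday is February 3 and the fourth is February 24.
Daylight saving runs 26 October 2018 – 24 February 2019; February 22, 2019 is inside that window, so Ardast Canton is at UTC−02:00.
22:00 Ardast Canton + 2h = 00:00 UTC (rolling into the next day, 23 February 2019).
Umor stays on UTC+03:30 all year.
00:00 UTC + 3h30m = 03:30 Umor.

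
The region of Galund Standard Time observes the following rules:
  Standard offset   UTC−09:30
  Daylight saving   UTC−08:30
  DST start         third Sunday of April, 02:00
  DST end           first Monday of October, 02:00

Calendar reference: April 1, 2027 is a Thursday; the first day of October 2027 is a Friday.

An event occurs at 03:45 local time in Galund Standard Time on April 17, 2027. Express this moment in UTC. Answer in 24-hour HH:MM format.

1 April 2027 is a Thursday, so the first Sunday is April 4 and the third is April 18.
1 October 2027 is a Friday, so the first Monday is October 4.
Daylight saving runs 18 April – 4 October; April 17, 2027 is outside that window, so Galund Standard Time is on standard time at UTC−09:30.
03:45 local + 9h30m = 13:15 UTC.

13:15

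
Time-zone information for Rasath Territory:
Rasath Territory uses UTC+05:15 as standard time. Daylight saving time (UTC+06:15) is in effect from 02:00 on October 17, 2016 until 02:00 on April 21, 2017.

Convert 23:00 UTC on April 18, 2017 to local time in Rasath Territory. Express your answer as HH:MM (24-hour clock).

05:15

At the standard offset (UTC+05:15), 23:00 UTC + 5h15m = 04:15 Rasath Territory standard time (rolling into the next day, 19 April 2017).
The standard-time date in Rasath Territory, April 19, 2017, lies within the daylight-saving period (17 October 2016 – 21 April 2017), so Rasath Territory is on daylight time, UTC+06:15.
23:00 UTC + 6h15m = 05:15 local (rolling into the next day, 19 April 2017).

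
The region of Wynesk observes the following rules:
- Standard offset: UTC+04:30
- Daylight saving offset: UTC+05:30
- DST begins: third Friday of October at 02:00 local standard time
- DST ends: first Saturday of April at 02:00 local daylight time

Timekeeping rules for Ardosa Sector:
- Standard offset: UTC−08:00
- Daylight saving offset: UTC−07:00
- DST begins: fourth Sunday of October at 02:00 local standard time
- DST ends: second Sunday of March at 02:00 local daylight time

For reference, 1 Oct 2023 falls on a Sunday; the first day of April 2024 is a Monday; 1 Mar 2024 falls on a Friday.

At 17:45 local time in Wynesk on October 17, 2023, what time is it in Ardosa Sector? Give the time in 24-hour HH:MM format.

05:15

1 October 2023 is a Sunday, so the first Friday is October 6 and the third is October 20.
1 April 2024 is a Monday, so the first Saturday is April 6.
Daylight saving runs 20 October 2023 – 6 April 2024; October 17, 2023 is outside that window, so Wynesk is on standard time at UTC+04:30.
17:45 Wynesk − 4h30m = 13:15 UTC.
1 October 2023 is a Sunday, so the first Sunday is October 1 and the fourth is October 22.
1 March 2024 is a Friday, so the first Sunday is March 3 and the second is March 10.
At the standard offset (UTC−08:00), 13:15 UTC − 8h = 05:15 Ardosa Sector standard time.
The standard-time date in Ardosa Sector, October 17, 2023, is outside the daylight-saving period (22 October 2023 – 10 March 2024), so Ardosa Sector is on standard time, UTC−08:00.
13:15 UTC − 8h = 05:15 Ardosa Sector.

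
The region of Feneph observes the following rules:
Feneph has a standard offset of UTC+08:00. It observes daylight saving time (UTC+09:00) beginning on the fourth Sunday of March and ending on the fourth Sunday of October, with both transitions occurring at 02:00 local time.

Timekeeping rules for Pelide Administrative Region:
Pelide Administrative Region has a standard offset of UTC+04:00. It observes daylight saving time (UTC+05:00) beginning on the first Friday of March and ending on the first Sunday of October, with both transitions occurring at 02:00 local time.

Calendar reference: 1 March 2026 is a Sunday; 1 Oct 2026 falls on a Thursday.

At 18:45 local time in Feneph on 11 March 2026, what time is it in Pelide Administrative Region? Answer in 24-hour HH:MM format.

15:45

1 March 2026 is a Sunday, so the first Sunday is March 1 and the fourth is March 22.
1 October 2026 is a Thursday, so the first Sunday is October 4 and the fourth is October 25.
Daylight saving runs 22 March – 25 October; 11 March 2026 is outside that window, so Feneph is on standard time at UTC+08:00.
18:45 Feneph − 8h = 10:45 UTC.
1 March 2026 is a Sunday, so the first Friday is March 6.
1 October 2026 is a Thursday, so the first Sunday is October 4.
At the standard offset (UTC+04:00), 10:45 UTC + 4h = 14:45 Pelide Administrative Region standard time.
The standard-time date in Pelide Administrative Region, 11 March 2026, lies within the daylight-saving period (6 March – 4 October), so Pelide Administrative Region is on daylight time, UTC+05:00.
10:45 UTC + 5h = 15:45 Pelide Administrative Region.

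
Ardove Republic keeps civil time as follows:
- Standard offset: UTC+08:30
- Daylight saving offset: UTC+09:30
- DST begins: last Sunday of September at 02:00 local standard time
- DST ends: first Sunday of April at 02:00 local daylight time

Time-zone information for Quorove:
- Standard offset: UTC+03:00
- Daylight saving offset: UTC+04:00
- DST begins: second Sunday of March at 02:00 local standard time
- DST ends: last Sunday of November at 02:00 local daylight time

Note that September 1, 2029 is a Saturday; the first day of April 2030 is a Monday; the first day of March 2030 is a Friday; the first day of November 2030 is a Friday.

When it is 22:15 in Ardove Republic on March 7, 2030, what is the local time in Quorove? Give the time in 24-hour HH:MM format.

15:45

1 September 2029 is a Saturday, so Sundays fall on 2, 9, 16, 23, 30; the last is September 30.
1 April 2030 is a Monday, so the first Sunday is April 7.
March 7, 2030 lies within the daylight-saving period (30 September 2029 – 7 April 2030), so Ardove Republic is on daylight time, UTC+09:30.
22:15 Ardove Republic − 9h30m = 12:45 UTC.
1 March 2030 is a Friday, so the first Sunday is March 3 and the second is March 10.
1 November 2030 is a Friday, so Sundays fall on 3, 10, 17, 24; the last is November 24.
At the standard offset (UTC+03:00), 12:45 UTC + 3h = 15:45 Quorove standard time.
Daylight saving runs 10 March – 24 November; the standard-time date in Quorove, March 7, 2030, is outside that window, so Quorove is on standard time at UTC+03:00.
12:45 UTC + 3h = 15:45 Quorove.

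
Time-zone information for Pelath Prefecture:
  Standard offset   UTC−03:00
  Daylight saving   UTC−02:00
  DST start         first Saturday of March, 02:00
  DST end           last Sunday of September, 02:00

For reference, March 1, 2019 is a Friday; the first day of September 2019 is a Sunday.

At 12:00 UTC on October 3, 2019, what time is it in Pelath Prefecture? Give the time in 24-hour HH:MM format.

1 March 2019 is a Friday, so the first Saturday is March 2.
1 September 2019 is a Sunday, so Sundays fall on 1, 8, 15, 22, 29; the last is September 29.
At the standard offset (UTC−03:00), 12:00 UTC − 3h = 09:00 Pelath Prefecture standard time.
The standard-time date in Pelath Prefecture, October 3, 2019, is outside the daylight-saving period (2 March – 29 September), so Pelath Prefecture is on standard time, UTC−03:00.
12:00 UTC − 3h = 09:00 local.

09:00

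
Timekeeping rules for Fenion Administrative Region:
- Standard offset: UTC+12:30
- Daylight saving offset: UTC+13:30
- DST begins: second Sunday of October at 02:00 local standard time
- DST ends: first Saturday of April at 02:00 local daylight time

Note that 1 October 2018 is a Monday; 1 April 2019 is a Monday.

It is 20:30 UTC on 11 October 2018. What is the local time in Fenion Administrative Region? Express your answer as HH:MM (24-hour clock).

09:00

1 October 2018 is a Monday, so the first Sunday is October 7 and the second is October 14.
1 April 2019 is a Monday, so the first Saturday is April 6.
At the standard offset (UTC+12:30), 20:30 UTC + 12h30m = 09:00 Fenion Administrative Region standard time (rolling into the next day, 12 October 2018).
The standard-time date in Fenion Administrative Region, 12 October 2018, does not fall between 14 October 2018 and 6 April 2019, so daylight saving is not in effect and Fenion Administrative Region is at UTC+12:30.
20:30 UTC + 12h30m = 09:00 local (rolling into the next day, 12 October 2018).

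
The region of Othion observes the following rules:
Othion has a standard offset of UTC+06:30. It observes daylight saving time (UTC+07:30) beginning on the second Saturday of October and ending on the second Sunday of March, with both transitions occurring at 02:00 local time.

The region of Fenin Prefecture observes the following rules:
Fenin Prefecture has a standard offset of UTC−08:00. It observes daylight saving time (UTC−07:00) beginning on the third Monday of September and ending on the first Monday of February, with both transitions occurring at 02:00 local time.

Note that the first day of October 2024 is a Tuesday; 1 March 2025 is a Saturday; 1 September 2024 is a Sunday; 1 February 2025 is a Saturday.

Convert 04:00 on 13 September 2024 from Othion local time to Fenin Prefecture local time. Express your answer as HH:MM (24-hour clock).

13:30

1 October 2024 is a Tuesday, so the first Saturday is October 5 and the second is October 12.
1 March 2025 is a Saturday, so the first Sunday is March 2 and the second is March 9.
13 September 2024 does not fall between 12 October 2024 and 9 March 2025, so daylight saving is not in effect and Othion is at UTC+06:30.
04:00 Othion − 6h30m = 21:30 UTC (rolling into the previous day, 12 September 2024).
1 September 2024 is a Sunday, so the first Monday is September 2 and the third is September 16.
1 February 2025 is a Saturday, so the first Monday is February 3.
At the standard offset (UTC−08:00), 21:30 UTC − 8h = 13:30 Fenin Prefecture standard time.
The standard-time date in Fenin Prefecture, 12 September 2024, does not fall between 16 September 2024 and 3 February 2025, so daylight saving is not in effect and Fenin Prefecture is at UTC−08:00.
21:30 UTC − 8h = 13:30 Fenin Prefecture.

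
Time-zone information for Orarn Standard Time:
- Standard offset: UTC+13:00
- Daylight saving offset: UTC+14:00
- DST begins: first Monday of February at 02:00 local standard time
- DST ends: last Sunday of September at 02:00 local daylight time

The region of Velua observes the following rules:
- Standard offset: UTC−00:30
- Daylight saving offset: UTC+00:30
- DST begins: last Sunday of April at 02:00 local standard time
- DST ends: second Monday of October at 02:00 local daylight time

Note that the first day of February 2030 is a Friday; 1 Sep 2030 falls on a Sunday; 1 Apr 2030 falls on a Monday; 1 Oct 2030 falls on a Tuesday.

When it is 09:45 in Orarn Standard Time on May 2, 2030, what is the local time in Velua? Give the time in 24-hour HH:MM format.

20:15

1 February 2030 is a Friday, so the first Monday is February 4.
1 September 2030 is a Sunday, so Sundays fall on 1, 8, 15, 22, 29; the last is September 29.
May 2, 2030 lies within the daylight-saving period (4 February – 29 September), so Orarn Standard Time is on daylight time, UTC+14:00.
09:45 Orarn Standard Time − 14h = 19:45 UTC (rolling into the previous day, 1 May 2030).
1 April 2030 is a Monday, so Sundays fall on 7, 14, 21, 28; the last is April 28.
1 October 2030 is a Tuesday, so the first Monday is October 7 and the second is October 14.
At the standard offset (UTC−00:30), 19:45 UTC − 0h30m = 19:15 Velua standard time.
The standard-time date in Velua, May 1, 2030, lies within the daylight-saving period (28 April – 14 October), so Velua is on daylight time, UTC+00:30.
19:45 UTC + 0h30m = 20:15 Velua.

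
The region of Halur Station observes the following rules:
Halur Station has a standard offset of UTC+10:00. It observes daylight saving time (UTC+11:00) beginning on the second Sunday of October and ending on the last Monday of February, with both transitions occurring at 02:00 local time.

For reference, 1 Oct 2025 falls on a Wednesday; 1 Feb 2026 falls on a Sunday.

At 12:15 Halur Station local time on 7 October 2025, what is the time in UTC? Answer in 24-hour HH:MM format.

02:15

1 October 2025 is a Wednesday, so the first Sunday is October 5 and the second is October 12.
1 February 2026 is a Sunday, so Mondays fall on 2, 9, 16, 23; the last is February 23.
7 October 2025 does not fall between 12 October 2025 and 23 February 2026, so daylight saving is not in effect and Halur Station is at UTC+10:00.
12:15 local − 10h = 02:15 UTC.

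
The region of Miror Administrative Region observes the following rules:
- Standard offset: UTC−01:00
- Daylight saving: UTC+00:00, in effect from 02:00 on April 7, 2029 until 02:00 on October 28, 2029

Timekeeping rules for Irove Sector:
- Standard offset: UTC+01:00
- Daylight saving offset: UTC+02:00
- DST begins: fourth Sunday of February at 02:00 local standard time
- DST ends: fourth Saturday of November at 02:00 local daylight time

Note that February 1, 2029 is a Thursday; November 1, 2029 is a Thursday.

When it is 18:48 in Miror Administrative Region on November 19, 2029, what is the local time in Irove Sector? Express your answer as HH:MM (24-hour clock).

November 19, 2029 is outside the daylight-saving period (7 April – 28 October), so Miror Administrative Region is on standard time, UTC−01:00.
18:48 Miror Administrative Region + 1h = 19:48 UTC.
1 February 2029 is a Thursday, so the first Sunday is February 4 and the fourth is February 25.
1 November 2029 is a Thursday, so the first Saturday is November 3 and the fourth is November 24.
At the standard offset (UTC+01:00), 19:48 UTC + 1h = 20:48 Irove Sector standard time.
Daylight saving runs 25 February – 24 November; the standard-time date in Irove Sector, November 19, 2029, is inside that window, so Irove Sector is at UTC+02:00.
19:48 UTC + 2h = 21:48 Irove Sector.

21:48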